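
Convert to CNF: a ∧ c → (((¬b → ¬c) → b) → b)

a ∧ c → (((¬b → ¬c) → b) → b)
⇔ ¬(a ∧ c) ∨ (((¬b → ¬c) → b) → b)
⇔ ¬(a ∧ c) ∨ ¬((¬b → ¬c) → b) ∨ b
⇔ ¬(a ∧ c) ∨ ¬(¬(¬b → ¬c) ∨ b) ∨ b
⇔ ¬(a ∧ c) ∨ ¬(¬(¬¬b ∨ ¬c) ∨ b) ∨ b
⇔ ¬a ∨ ¬c ∨ ¬(¬(¬¬b ∨ ¬c) ∨ b) ∨ b
⇔ ¬a ∨ ¬c ∨ ¬¬(¬¬b ∨ ¬c) ∧ ¬b ∨ b
⇔ ¬a ∨ ¬c ∨ (¬¬b ∨ ¬c) ∧ ¬b ∨ b
⇔ ¬a ∨ ¬c ∨ (b ∨ ¬c) ∧ ¬b ∨ b
⇔ (¬a ∨ ¬c ∨ b ∨ ¬c ∨ b) ∧ (¬a ∨ ¬c ∨ ¬b ∨ b)
⇔ ¬a ∨ ¬c ∨ b

¬a ∨ ¬c ∨ b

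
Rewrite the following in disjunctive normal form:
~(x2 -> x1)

~(x2 -> x1)
⇔ ~(~x2 | x1)   [eliminate ->]
⇔ ~~x2 & ~x1   [De Morgan]
⇔ x2 & ~x1   [double negation]

x2 & ~x1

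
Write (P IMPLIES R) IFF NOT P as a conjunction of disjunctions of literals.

NOT R OR NOT P

(P IMPLIES R) IFF NOT P
⇔ ((P IMPLIES R) IMPLIES NOT P) AND (NOT P IMPLIES (P IMPLIES R))   (eliminate IFF)
⇔ (NOT (P IMPLIES R) OR NOT P) AND (NOT P IMPLIES (P IMPLIES R))   (eliminate IMPLIES)
⇔ (NOT (NOT P OR R) OR NOT P) AND (NOT P IMPLIES (P IMPLIES R))   (eliminate IMPLIES)
⇔ (NOT (NOT P OR R) OR NOT P) AND (NOT NOT P OR (P IMPLIES R))   (eliminate IMPLIES)
⇔ (NOT (NOT P OR R) OR NOT P) AND (NOT NOT P OR NOT P OR R)   (eliminate IMPLIES)
⇔ ((NOT NOT P AND NOT R) OR NOT P) AND (NOT NOT P OR NOT P OR R)   (De Morgan)
⇔ ((P AND NOT R) OR NOT P) AND (NOT NOT P OR NOT P OR R)   (double negation)
⇔ ((P AND NOT R) OR NOT P) AND (P OR NOT P OR R)   (double negation)
⇔ (P OR NOT P) AND (NOT R OR NOT P) AND (P OR NOT P OR R)   (distribute OR over AND)
⇔ NOT R OR NOT P   (simplify)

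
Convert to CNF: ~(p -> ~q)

p & q

~(p -> ~q)
≡ ~(~p | ~q)   [eliminate ->]
≡ ~~p & ~~q   [De Morgan]
≡ p & ~~q   [double negation]
≡ p & q   [double negation]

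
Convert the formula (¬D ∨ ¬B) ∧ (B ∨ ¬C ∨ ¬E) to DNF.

(¬D ∧ B) ∨ (¬D ∧ ¬C) ∨ (¬D ∧ ¬E) ∨ (¬B ∧ ¬C) ∨ (¬B ∧ ¬E)

(¬D ∨ ¬B) ∧ (B ∨ ¬C ∨ ¬E)
= (¬D ∧ B) ∨ (¬D ∧ ¬C) ∨ (¬D ∧ ¬E) ∨ (¬B ∧ B) ∨ (¬B ∧ ¬C) ∨ (¬B ∧ ¬E)   — distribute ∧ over ∨
= (¬D ∧ B) ∨ (¬D ∧ ¬C) ∨ (¬D ∧ ¬E) ∨ (¬B ∧ ¬C) ∨ (¬B ∧ ¬E)   — simplify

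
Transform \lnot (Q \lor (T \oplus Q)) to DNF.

\lnot Q \land \lnot T

\lnot (Q \lor (T \oplus Q))
≡ \lnot (Q \lor (T \land \lnot Q) \lor (\lnot T \land Q))   [expand \oplus]
≡ \lnot Q \land \lnot (T \land \lnot Q) \land \lnot (\lnot T \land Q)   [De Morgan]
≡ \lnot Q \land (\lnot T \lor \lnot \lnot Q) \land \lnot (\lnot T \land Q)   [De Morgan]
≡ \lnot Q \land (\lnot T \lor Q) \land \lnot (\lnot T \land Q)   [double negation]
≡ \lnot Q \land (\lnot T \lor Q) \land (\lnot \lnot T \lor \lnot Q)   [De Morgan]
≡ \lnot Q \land (\lnot T \lor Q) \land (T \lor \lnot Q)   [double negation]
≡ (\lnot Q \land \lnot T \land T) \lor (\lnot Q \land \lnot T \land \lnot Q) \lor (\lnot Q \land Q \land T) \lor (\lnot Q \land Q \land \lnot Q)   [distribute \land over \lor]
≡ \lnot Q \land \lnot T   [simplify]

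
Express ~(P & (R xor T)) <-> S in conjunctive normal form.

~(P & (R xor T)) <-> S
≡ (~(P & (R xor T)) -> S) & (S -> ~(P & (R xor T)))   — eliminate <->
≡ (~~(P & (R xor T)) | S) & (S -> ~(P & (R xor T)))   — eliminate ->
≡ (~~(P & (R | T) & ~(R & T)) | S) & (S -> ~(P & (R xor T)))   — expand xor
≡ (~~(P & (R | T) & ~(R & T)) | S) & (~S | ~(P & (R xor T)))   — eliminate ->
≡ (~~(P & (R | T) & ~(R & T)) | S) & (~S | ~(P & (R | T) & ~(R & T)))   — expand xor
≡ ((P & (R | T) & ~(R & T)) | S) & (~S | ~(P & (R | T) & ~(R & T)))   — double negation
≡ ((P & (R | T) & (~R | ~T)) | S) & (~S | ~(P & (R | T) & ~(R & T)))   — De Morgan
≡ ((P & (R | T) & (~R | ~T)) | S) & (~S | ~P | ~(R | T) | ~~(R & T))   — De Morgan
≡ ((P & (R | T) & (~R | ~T)) | S) & (~S | ~P | (~R & ~T) | ~~(R & T))   — De Morgan
≡ ((P & (R | T) & (~R | ~T)) | S) & (~S | ~P | (~R & ~T) | (R & T))   — double negation
≡ (P | S) & (R | T | S) & (~R | ~T | S) & (~S | ~P | ~R | R) & (~S | ~P | ~R | T) & (~S | ~P | ~T | R) & (~S | ~P | ~T | T)   — distribute | over &
≡ (P | S) & (R | T | S) & (~R | ~T | S) & (~S | ~P | ~R | T) & (~S | ~P | ~T | R)   — simplify

(P | S) & (R | T | S) & (~R | ~T | S) & (~S | ~P | ~R | T) & (~S | ~P | ~T | R)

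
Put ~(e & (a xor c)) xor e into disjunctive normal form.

~e | (e & a & ~c) | (e & ~a & c)

~(e & (a xor c)) xor e
⇔ (~(e & (a xor c)) & ~e) | (~~(e & (a xor c)) & e)   [expand xor]
⇔ (~(e & ((a & ~c) | (~a & c))) & ~e) | (~~(e & (a xor c)) & e)   [expand xor]
⇔ (~(e & ((a & ~c) | (~a & c))) & ~e) | (~~(e & ((a & ~c) | (~a & c))) & e)   [expand xor]
⇔ ((~e | ~((a & ~c) | (~a & c))) & ~e) | (~~(e & ((a & ~c) | (~a & c))) & e)   [De Morgan]
⇔ ((~e | (~(a & ~c) & ~(~a & c))) & ~e) | (~~(e & ((a & ~c) | (~a & c))) & e)   [De Morgan]
⇔ ((~e | ((~a | ~~c) & ~(~a & c))) & ~e) | (~~(e & ((a & ~c) | (~a & c))) & e)   [De Morgan]
⇔ ((~e | ((~a | c) & ~(~a & c))) & ~e) | (~~(e & ((a & ~c) | (~a & c))) & e)   [double negation]
⇔ ((~e | ((~a | c) & (~~a | ~c))) & ~e) | (~~(e & ((a & ~c) | (~a & c))) & e)   [De Morgan]
⇔ ((~e | ((~a | c) & (a | ~c))) & ~e) | (~~(e & ((a & ~c) | (~a & c))) & e)   [double negation]
⇔ ((~e | ((~a | c) & (a | ~c))) & ~e) | (e & ((a & ~c) | (~a & c)) & e)   [double negation]
⇔ (~e & ~e) | (~a & a & ~e) | (~a & ~c & ~e) | (c & a & ~e) | (c & ~c & ~e) | (e & a & ~c & e) | (e & ~a & c & e)   [distribute & over |]
⇔ ~e | (e & a & ~c) | (e & ~a & c)   [simplify]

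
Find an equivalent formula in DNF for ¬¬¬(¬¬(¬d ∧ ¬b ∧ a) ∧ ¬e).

d ∨ b ∨ ¬a ∨ e

¬¬¬(¬¬(¬d ∧ ¬b ∧ a) ∧ ¬e)
= ¬(¬¬(¬d ∧ ¬b ∧ a) ∧ ¬e)   [double negation]
= ¬¬¬(¬d ∧ ¬b ∧ a) ∨ ¬¬e   [De Morgan]
= ¬(¬d ∧ ¬b ∧ a) ∨ ¬¬e   [double negation]
= ¬¬d ∨ ¬¬b ∨ ¬a ∨ ¬¬e   [De Morgan]
= d ∨ ¬¬b ∨ ¬a ∨ ¬¬e   [double negation]
= d ∨ b ∨ ¬a ∨ ¬¬e   [double negation]
= d ∨ b ∨ ¬a ∨ e   [double negation]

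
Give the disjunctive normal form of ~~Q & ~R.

~~Q & ~R
= Q & ~R   (double negation)

Q & ~R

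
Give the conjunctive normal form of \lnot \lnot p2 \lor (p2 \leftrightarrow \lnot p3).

\lnot \lnot p2 \lor (p2 \leftrightarrow \lnot p3)
≡ \lnot \lnot p2 \lor ((p2 \to \lnot p3) \land (\lnot p3 \to p2))   [eliminate \leftrightarrow]
≡ \lnot \lnot p2 \lor ((\lnot p2 \lor \lnot p3) \land (\lnot p3 \to p2))   [eliminate \to]
≡ \lnot \lnot p2 \lor ((\lnot p2 \lor \lnot p3) \land (\lnot \lnot p3 \lor p2))   [eliminate \to]
≡ p2 \lor ((\lnot p2 \lor \lnot p3) \land (\lnot \lnot p3 \lor p2))   [double negation]
≡ p2 \lor ((\lnot p2 \lor \lnot p3) \land (p3 \lor p2))   [double negation]
≡ (p2 \lor \lnot p2 \lor \lnot p3) \land (p2 \lor p3 \lor p2)   [distribute \lor over \land]
≡ p2 \lor p3   [simplify]

p2 \lor p3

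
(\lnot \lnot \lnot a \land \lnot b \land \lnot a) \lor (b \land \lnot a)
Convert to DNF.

(\lnot a \land \lnot b) \lor (b \land \lnot a)

(\lnot \lnot \lnot a \land \lnot b \land \lnot a) \lor (b \land \lnot a)
= (\lnot a \land \lnot b \land \lnot a) \lor (b \land \lnot a)   [double negation]
= (\lnot a \land \lnot b) \lor (b \land \lnot a)   [simplify]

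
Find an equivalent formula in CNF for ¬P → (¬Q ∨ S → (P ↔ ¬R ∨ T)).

¬P → (¬Q ∨ S → (P ↔ ¬R ∨ T))
≡ ¬¬P ∨ (¬Q ∨ S → (P ↔ ¬R ∨ T))   [eliminate →]
≡ ¬¬P ∨ ¬(¬Q ∨ S) ∨ (P ↔ ¬R ∨ T)   [eliminate →]
≡ ¬¬P ∨ ¬(¬Q ∨ S) ∨ (P → ¬R ∨ T) ∧ (¬R ∨ T → P)   [eliminate ↔]
≡ ¬¬P ∨ ¬(¬Q ∨ S) ∨ (¬P ∨ ¬R ∨ T) ∧ (¬R ∨ T → P)   [eliminate →]
≡ ¬¬P ∨ ¬(¬Q ∨ S) ∨ (¬P ∨ ¬R ∨ T) ∧ (¬(¬R ∨ T) ∨ P)   [eliminate →]
≡ P ∨ ¬(¬Q ∨ S) ∨ (¬P ∨ ¬R ∨ T) ∧ (¬(¬R ∨ T) ∨ P)   [double negation]
≡ P ∨ ¬¬Q ∧ ¬S ∨ (¬P ∨ ¬R ∨ T) ∧ (¬(¬R ∨ T) ∨ P)   [De Morgan]
≡ P ∨ Q ∧ ¬S ∨ (¬P ∨ ¬R ∨ T) ∧ (¬(¬R ∨ T) ∨ P)   [double negation]
≡ P ∨ Q ∧ ¬S ∨ (¬P ∨ ¬R ∨ T) ∧ (¬¬R ∧ ¬T ∨ P)   [De Morgan]
≡ P ∨ Q ∧ ¬S ∨ (¬P ∨ ¬R ∨ T) ∧ (R ∧ ¬T ∨ P)   [double negation]
≡ (P ∨ Q ∨ ¬P ∨ ¬R ∨ T) ∧ (P ∨ Q ∨ R ∨ P) ∧ (P ∨ Q ∨ ¬T ∨ P) ∧ (P ∨ ¬S ∨ ¬P ∨ ¬R ∨ T) ∧ (P ∨ ¬S ∨ R ∨ P) ∧ (P ∨ ¬S ∨ ¬T ∨ P)   [distribute ∨ over ∧]
≡ (P ∨ Q ∨ R) ∧ (P ∨ Q ∨ ¬T) ∧ (P ∨ ¬S ∨ R) ∧ (P ∨ ¬S ∨ ¬T)   [simplify]

(P ∨ Q ∨ R) ∧ (P ∨ Q ∨ ¬T) ∧ (P ∨ ¬S ∨ R) ∧ (P ∨ ¬S ∨ ¬T)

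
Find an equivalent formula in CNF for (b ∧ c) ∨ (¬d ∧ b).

(b ∧ c) ∨ (¬d ∧ b)
≡ (b ∨ ¬d) ∧ (b ∨ b) ∧ (c ∨ ¬d) ∧ (c ∨ b)   [distribute ∨ over ∧]
≡ b ∧ (c ∨ ¬d)   [simplify]

b ∧ (c ∨ ¬d)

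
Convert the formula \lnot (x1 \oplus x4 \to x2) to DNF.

x1 \land \lnot x4 \land \lnot x2 \lor \lnot x1 \land x4 \land \lnot x2

\lnot (x1 \oplus x4 \to x2)
= \lnot (\lnot (x1 \oplus x4) \lor x2)
= \lnot (\lnot (x1 \land \lnot x4 \lor \lnot x1 \land x4) \lor x2)
= \lnot \lnot (x1 \land \lnot x4 \lor \lnot x1 \land x4) \land \lnot x2
= (x1 \land \lnot x4 \lor \lnot x1 \land x4) \land \lnot x2
= x1 \land \lnot x4 \land \lnot x2 \lor \lnot x1 \land x4 \land \lnot x2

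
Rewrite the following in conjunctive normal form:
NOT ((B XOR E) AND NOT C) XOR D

(NOT B OR E OR C OR D) AND (NOT E OR B OR C OR D) AND (B OR E OR NOT D) AND (NOT B OR NOT E OR NOT D) AND (NOT C OR NOT D)

NOT ((B XOR E) AND NOT C) XOR D
= (NOT ((B XOR E) AND NOT C) OR D) AND NOT (NOT ((B XOR E) AND NOT C) AND D)   (expand XOR)
= (NOT ((B OR E) AND NOT (B AND E) AND NOT C) OR D) AND NOT (NOT ((B XOR E) AND NOT C) AND D)   (expand XOR)
= (NOT ((B OR E) AND NOT (B AND E) AND NOT C) OR D) AND NOT (NOT ((B OR E) AND NOT (B AND E) AND NOT C) AND D)   (expand XOR)
= (NOT (B OR E) OR NOT NOT (B AND E) OR NOT NOT C OR D) AND NOT (NOT ((B OR E) AND NOT (B AND E) AND NOT C) AND D)   (De Morgan)
= ((NOT B AND NOT E) OR NOT NOT (B AND E) OR NOT NOT C OR D) AND NOT (NOT ((B OR E) AND NOT (B AND E) AND NOT C) AND D)   (De Morgan)
= ((NOT B AND NOT E) OR (B AND E) OR NOT NOT C OR D) AND NOT (NOT ((B OR E) AND NOT (B AND E) AND NOT C) AND D)   (double negation)
= ((NOT B AND NOT E) OR (B AND E) OR C OR D) AND NOT (NOT ((B OR E) AND NOT (B AND E) AND NOT C) AND D)   (double negation)
= ((NOT B AND NOT E) OR (B AND E) OR C OR D) AND (NOT NOT ((B OR E) AND NOT (B AND E) AND NOT C) OR NOT D)   (De Morgan)
= ((NOT B AND NOT E) OR (B AND E) OR C OR D) AND (((B OR E) AND NOT (B AND E) AND NOT C) OR NOT D)   (double negation)
= ((NOT B AND NOT E) OR (B AND E) OR C OR D) AND (((B OR E) AND (NOT B OR NOT E) AND NOT C) OR NOT D)   (De Morgan)
= (NOT B OR B OR C OR D) AND (NOT B OR E OR C OR D) AND (NOT E OR B OR C OR D) AND (NOT E OR E OR C OR D) AND (B OR E OR NOT D) AND (NOT B OR NOT E OR NOT D) AND (NOT C OR NOT D)   (distribute OR over AND)
= (NOT B OR E OR C OR D) AND (NOT E OR B OR C OR D) AND (B OR E OR NOT D) AND (NOT B OR NOT E OR NOT D) AND (NOT C OR NOT D)   (simplify)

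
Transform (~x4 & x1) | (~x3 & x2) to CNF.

(~x4 | ~x3) & (~x4 | x2) & (x1 | ~x3) & (x1 | x2)

(~x4 & x1) | (~x3 & x2)
≡ (~x4 | ~x3) & (~x4 | x2) & (x1 | ~x3) & (x1 | x2)   [distribute | over &]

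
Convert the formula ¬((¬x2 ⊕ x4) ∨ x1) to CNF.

(x2 ∨ x4) ∧ (¬x4 ∨ ¬x2) ∧ ¬x1

¬((¬x2 ⊕ x4) ∨ x1)
⇔ ¬(((¬x2 ∨ x4) ∧ ¬(¬x2 ∧ x4)) ∨ x1)   — expand ⊕
⇔ ¬((¬x2 ∨ x4) ∧ ¬(¬x2 ∧ x4)) ∧ ¬x1   — De Morgan
⇔ (¬(¬x2 ∨ x4) ∨ ¬¬(¬x2 ∧ x4)) ∧ ¬x1   — De Morgan
⇔ ((¬¬x2 ∧ ¬x4) ∨ ¬¬(¬x2 ∧ x4)) ∧ ¬x1   — De Morgan
⇔ ((x2 ∧ ¬x4) ∨ ¬¬(¬x2 ∧ x4)) ∧ ¬x1   — double negation
⇔ ((x2 ∧ ¬x4) ∨ (¬x2 ∧ x4)) ∧ ¬x1   — double negation
⇔ (x2 ∨ ¬x2) ∧ (x2 ∨ x4) ∧ (¬x4 ∨ ¬x2) ∧ (¬x4 ∨ x4) ∧ ¬x1   — distribute ∨ over ∧
⇔ (x2 ∨ x4) ∧ (¬x4 ∨ ¬x2) ∧ ¬x1   — simplify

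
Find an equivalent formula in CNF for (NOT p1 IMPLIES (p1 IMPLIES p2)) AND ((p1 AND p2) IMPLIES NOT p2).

NOT p1 OR NOT p2

(NOT p1 IMPLIES (p1 IMPLIES p2)) AND ((p1 AND p2) IMPLIES NOT p2)
≡ (NOT NOT p1 OR (p1 IMPLIES p2)) AND ((p1 AND p2) IMPLIES NOT p2)   [eliminate IMPLIES]
≡ (NOT NOT p1 OR NOT p1 OR p2) AND ((p1 AND p2) IMPLIES NOT p2)   [eliminate IMPLIES]
≡ (NOT NOT p1 OR NOT p1 OR p2) AND (NOT (p1 AND p2) OR NOT p2)   [eliminate IMPLIES]
≡ (p1 OR NOT p1 OR p2) AND (NOT (p1 AND p2) OR NOT p2)   [double negation]
≡ (p1 OR NOT p1 OR p2) AND (NOT p1 OR NOT p2 OR NOT p2)   [De Morgan]
≡ NOT p1 OR NOT p2   [simplify]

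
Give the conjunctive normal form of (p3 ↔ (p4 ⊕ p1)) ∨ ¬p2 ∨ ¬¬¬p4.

(p3 ↔ (p4 ⊕ p1)) ∨ ¬p2 ∨ ¬¬¬p4
≡ ((p3 → (p4 ⊕ p1)) ∧ ((p4 ⊕ p1) → p3)) ∨ ¬p2 ∨ ¬¬¬p4   — eliminate ↔
≡ ((¬p3 ∨ (p4 ⊕ p1)) ∧ ((p4 ⊕ p1) → p3)) ∨ ¬p2 ∨ ¬¬¬p4   — eliminate →
≡ ((¬p3 ∨ ((p4 ∨ p1) ∧ ¬(p4 ∧ p1))) ∧ ((p4 ⊕ p1) → p3)) ∨ ¬p2 ∨ ¬¬¬p4   — expand ⊕
≡ ((¬p3 ∨ ((p4 ∨ p1) ∧ ¬(p4 ∧ p1))) ∧ (¬(p4 ⊕ p1) ∨ p3)) ∨ ¬p2 ∨ ¬¬¬p4   — eliminate →
≡ ((¬p3 ∨ ((p4 ∨ p1) ∧ ¬(p4 ∧ p1))) ∧ (¬((p4 ∨ p1) ∧ ¬(p4 ∧ p1)) ∨ p3)) ∨ ¬p2 ∨ ¬¬¬p4   — expand ⊕
≡ ((¬p3 ∨ ((p4 ∨ p1) ∧ (¬p4 ∨ ¬p1))) ∧ (¬((p4 ∨ p1) ∧ ¬(p4 ∧ p1)) ∨ p3)) ∨ ¬p2 ∨ ¬¬¬p4   — De Morgan
≡ ((¬p3 ∨ ((p4 ∨ p1) ∧ (¬p4 ∨ ¬p1))) ∧ (¬(p4 ∨ p1) ∨ ¬¬(p4 ∧ p1) ∨ p3)) ∨ ¬p2 ∨ ¬¬¬p4   — De Morgan
≡ ((¬p3 ∨ ((p4 ∨ p1) ∧ (¬p4 ∨ ¬p1))) ∧ ((¬p4 ∧ ¬p1) ∨ ¬¬(p4 ∧ p1) ∨ p3)) ∨ ¬p2 ∨ ¬¬¬p4   — De Morgan
≡ ((¬p3 ∨ ((p4 ∨ p1) ∧ (¬p4 ∨ ¬p1))) ∧ ((¬p4 ∧ ¬p1) ∨ (p4 ∧ p1) ∨ p3)) ∨ ¬p2 ∨ ¬¬¬p4   — double negation
≡ ((¬p3 ∨ ((p4 ∨ p1) ∧ (¬p4 ∨ ¬p1))) ∧ ((¬p4 ∧ ¬p1) ∨ (p4 ∧ p1) ∨ p3)) ∨ ¬p2 ∨ ¬p4   — double negation
≡ (¬p3 ∨ p4 ∨ p1 ∨ ¬p2 ∨ ¬p4) ∧ (¬p3 ∨ ¬p4 ∨ ¬p1 ∨ ¬p2 ∨ ¬p4) ∧ (¬p4 ∨ p4 ∨ p3 ∨ ¬p2 ∨ ¬p4) ∧ (¬p4 ∨ p1 ∨ p3 ∨ ¬p2 ∨ ¬p4) ∧ (¬p1 ∨ p4 ∨ p3 ∨ ¬p2 ∨ ¬p4) ∧ (¬p1 ∨ p1 ∨ p3 ∨ ¬p2 ∨ ¬p4)   — distribute ∨ over ∧
≡ (¬p3 ∨ ¬p4 ∨ ¬p1 ∨ ¬p2) ∧ (¬p4 ∨ p1 ∨ p3 ∨ ¬p2)   — simplify

(¬p3 ∨ ¬p4 ∨ ¬p1 ∨ ¬p2) ∧ (¬p4 ∨ p1 ∨ p3 ∨ ¬p2)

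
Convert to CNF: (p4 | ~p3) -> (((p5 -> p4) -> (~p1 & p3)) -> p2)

(p4 | ~p3) -> (((p5 -> p4) -> (~p1 & p3)) -> p2)
≡ ~(p4 | ~p3) | (((p5 -> p4) -> (~p1 & p3)) -> p2)   — eliminate ->
≡ ~(p4 | ~p3) | ~((p5 -> p4) -> (~p1 & p3)) | p2   — eliminate ->
≡ ~(p4 | ~p3) | ~(~(p5 -> p4) | (~p1 & p3)) | p2   — eliminate ->
≡ ~(p4 | ~p3) | ~(~(~p5 | p4) | (~p1 & p3)) | p2   — eliminate ->
≡ (~p4 & ~~p3) | ~(~(~p5 | p4) | (~p1 & p3)) | p2   — De Morgan
≡ (~p4 & p3) | ~(~(~p5 | p4) | (~p1 & p3)) | p2   — double negation
≡ (~p4 & p3) | (~~(~p5 | p4) & ~(~p1 & p3)) | p2   — De Morgan
≡ (~p4 & p3) | ((~p5 | p4) & ~(~p1 & p3)) | p2   — double negation
≡ (~p4 & p3) | ((~p5 | p4) & (~~p1 | ~p3)) | p2   — De Morgan
≡ (~p4 & p3) | ((~p5 | p4) & (p1 | ~p3)) | p2   — double negation
≡ (~p4 | ~p5 | p4 | p2) & (~p4 | p1 | ~p3 | p2) & (p3 | ~p5 | p4 | p2) & (p3 | p1 | ~p3 | p2)   — distribute | over &
≡ (~p4 | p1 | ~p3 | p2) & (p3 | ~p5 | p4 | p2)   — simplify

(~p4 | p1 | ~p3 | p2) & (p3 | ~p5 | p4 | p2)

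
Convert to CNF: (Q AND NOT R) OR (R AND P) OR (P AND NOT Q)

(Q AND NOT R) OR (R AND P) OR (P AND NOT Q)
⇔ (Q OR R OR P) AND (Q OR R OR NOT Q) AND (Q OR P OR P) AND (Q OR P OR NOT Q) AND (NOT R OR R OR P) AND (NOT R OR R OR NOT Q) AND (NOT R OR P OR P) AND (NOT R OR P OR NOT Q)   — distribute OR over AND
⇔ (Q OR P) AND (NOT R OR P)   — simplify

(Q OR P) AND (NOT R OR P)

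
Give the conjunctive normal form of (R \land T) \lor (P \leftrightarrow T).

(R \lor \lnot T \lor P) \land (T \lor \lnot P)

(R \land T) \lor (P \leftrightarrow T)
= (R \land T) \lor ((P \to T) \land (T \to P))   — eliminate \leftrightarrow
= (R \land T) \lor ((\lnot P \lor T) \land (T \to P))   — eliminate \to
= (R \land T) \lor ((\lnot P \lor T) \land (\lnot T \lor P))   — eliminate \to
= (R \lor \lnot P \lor T) \land (R \lor \lnot T \lor P) \land (T \lor \lnot P \lor T) \land (T \lor \lnot T \lor P)   — distribute \lor over \land
= (R \lor \lnot T \lor P) \land (T \lor \lnot P)   — simplify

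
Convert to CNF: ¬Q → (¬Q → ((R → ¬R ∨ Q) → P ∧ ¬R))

Q ∨ R ∨ P

¬Q → (¬Q → ((R → ¬R ∨ Q) → P ∧ ¬R))
≡ ¬¬Q ∨ (¬Q → ((R → ¬R ∨ Q) → P ∧ ¬R))   [eliminate →]
≡ ¬¬Q ∨ ¬¬Q ∨ ((R → ¬R ∨ Q) → P ∧ ¬R)   [eliminate →]
≡ ¬¬Q ∨ ¬¬Q ∨ ¬(R → ¬R ∨ Q) ∨ P ∧ ¬R   [eliminate →]
≡ ¬¬Q ∨ ¬¬Q ∨ ¬(¬R ∨ ¬R ∨ Q) ∨ P ∧ ¬R   [eliminate →]
≡ Q ∨ ¬¬Q ∨ ¬(¬R ∨ ¬R ∨ Q) ∨ P ∧ ¬R   [double negation]
≡ Q ∨ Q ∨ ¬(¬R ∨ ¬R ∨ Q) ∨ P ∧ ¬R   [double negation]
≡ Q ∨ Q ∨ ¬¬R ∧ ¬¬R ∧ ¬Q ∨ P ∧ ¬R   [De Morgan]
≡ Q ∨ Q ∨ R ∧ ¬¬R ∧ ¬Q ∨ P ∧ ¬R   [double negation]
≡ Q ∨ Q ∨ R ∧ R ∧ ¬Q ∨ P ∧ ¬R   [double negation]
≡ (Q ∨ Q ∨ R ∨ P) ∧ (Q ∨ Q ∨ R ∨ ¬R) ∧ (Q ∨ Q ∨ R ∨ P) ∧ (Q ∨ Q ∨ R ∨ ¬R) ∧ (Q ∨ Q ∨ ¬Q ∨ P) ∧ (Q ∨ Q ∨ ¬Q ∨ ¬R)   [distribute ∨ over ∧]
≡ Q ∨ R ∨ P   [simplify]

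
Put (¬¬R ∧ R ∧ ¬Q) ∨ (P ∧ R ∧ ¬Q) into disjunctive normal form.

R ∧ ¬Q

(¬¬R ∧ R ∧ ¬Q) ∨ (P ∧ R ∧ ¬Q)
≡ (R ∧ R ∧ ¬Q) ∨ (P ∧ R ∧ ¬Q)   [double negation]
≡ R ∧ ¬Q   [simplify]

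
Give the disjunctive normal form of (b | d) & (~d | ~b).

(b & ~d) | (d & ~b)

(b | d) & (~d | ~b)
≡ (b & ~d) | (b & ~b) | (d & ~d) | (d & ~b)   — distribute & over |
≡ (b & ~d) | (d & ~b)   — simplify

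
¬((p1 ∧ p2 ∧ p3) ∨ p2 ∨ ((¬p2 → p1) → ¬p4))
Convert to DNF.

¬p2 ∧ p1 ∧ p4

¬((p1 ∧ p2 ∧ p3) ∨ p2 ∨ ((¬p2 → p1) → ¬p4))
⇔ ¬((p1 ∧ p2 ∧ p3) ∨ p2 ∨ ¬(¬p2 → p1) ∨ ¬p4)
⇔ ¬((p1 ∧ p2 ∧ p3) ∨ p2 ∨ ¬(¬¬p2 ∨ p1) ∨ ¬p4)
⇔ ¬(p1 ∧ p2 ∧ p3) ∧ ¬p2 ∧ ¬¬(¬¬p2 ∨ p1) ∧ ¬¬p4
⇔ (¬p1 ∨ ¬p2 ∨ ¬p3) ∧ ¬p2 ∧ ¬¬(¬¬p2 ∨ p1) ∧ ¬¬p4
⇔ (¬p1 ∨ ¬p2 ∨ ¬p3) ∧ ¬p2 ∧ (¬¬p2 ∨ p1) ∧ ¬¬p4
⇔ (¬p1 ∨ ¬p2 ∨ ¬p3) ∧ ¬p2 ∧ (p2 ∨ p1) ∧ ¬¬p4
⇔ (¬p1 ∨ ¬p2 ∨ ¬p3) ∧ ¬p2 ∧ (p2 ∨ p1) ∧ p4
⇔ (¬p1 ∧ ¬p2 ∧ p2 ∧ p4) ∨ (¬p1 ∧ ¬p2 ∧ p1 ∧ p4) ∨ (¬p2 ∧ ¬p2 ∧ p2 ∧ p4) ∨ (¬p2 ∧ ¬p2 ∧ p1 ∧ p4) ∨ (¬p3 ∧ ¬p2 ∧ p2 ∧ p4) ∨ (¬p3 ∧ ¬p2 ∧ p1 ∧ p4)
⇔ ¬p2 ∧ p1 ∧ p4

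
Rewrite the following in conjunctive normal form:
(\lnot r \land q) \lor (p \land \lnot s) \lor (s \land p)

(\lnot r \lor p) \land (q \lor p)

(\lnot r \land q) \lor (p \land \lnot s) \lor (s \land p)
≡ (\lnot r \lor p \lor s) \land (\lnot r \lor p \lor p) \land (\lnot r \lor \lnot s \lor s) \land (\lnot r \lor \lnot s \lor p) \land (q \lor p \lor s) \land (q \lor p \lor p) \land (q \lor \lnot s \lor s) \land (q \lor \lnot s \lor p)   (distribute \lor over \land)
≡ (\lnot r \lor p) \land (q \lor p)   (simplify)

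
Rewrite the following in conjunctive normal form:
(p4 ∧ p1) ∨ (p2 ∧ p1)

(p4 ∧ p1) ∨ (p2 ∧ p1)
≡ (p4 ∨ p2) ∧ (p4 ∨ p1) ∧ (p1 ∨ p2) ∧ (p1 ∨ p1)   [distribute ∨ over ∧]
≡ (p4 ∨ p2) ∧ p1   [simplify]

(p4 ∨ p2) ∧ p1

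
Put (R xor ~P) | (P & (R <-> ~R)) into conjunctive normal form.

(R | ~P) & (~R | P)

(R xor ~P) | (P & (R <-> ~R))
⇔ ((R | ~P) & ~(R & ~P)) | (P & (R <-> ~R))   [expand xor]
⇔ ((R | ~P) & ~(R & ~P)) | (P & (R -> ~R) & (~R -> R))   [eliminate <->]
⇔ ((R | ~P) & ~(R & ~P)) | (P & (~R | ~R) & (~R -> R))   [eliminate ->]
⇔ ((R | ~P) & ~(R & ~P)) | (P & (~R | ~R) & (~~R | R))   [eliminate ->]
⇔ ((R | ~P) & (~R | ~~P)) | (P & (~R | ~R) & (~~R | R))   [De Morgan]
⇔ ((R | ~P) & (~R | P)) | (P & (~R | ~R) & (~~R | R))   [double negation]
⇔ ((R | ~P) & (~R | P)) | (P & (~R | ~R) & (R | R))   [double negation]
⇔ (R | ~P | P) & (R | ~P | ~R | ~R) & (R | ~P | R | R) & (~R | P | P) & (~R | P | ~R | ~R) & (~R | P | R | R)   [distribute | over &]
⇔ (R | ~P) & (~R | P)   [simplify]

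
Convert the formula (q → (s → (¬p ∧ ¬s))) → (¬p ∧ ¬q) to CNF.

(q ∨ ¬p) ∧ (s ∨ ¬p) ∧ (s ∨ ¬q)

(q → (s → (¬p ∧ ¬s))) → (¬p ∧ ¬q)
⇔ ¬(q → (s → (¬p ∧ ¬s))) ∨ (¬p ∧ ¬q)   — eliminate →
⇔ ¬(¬q ∨ (s → (¬p ∧ ¬s))) ∨ (¬p ∧ ¬q)   — eliminate →
⇔ ¬(¬q ∨ ¬s ∨ (¬p ∧ ¬s)) ∨ (¬p ∧ ¬q)   — eliminate →
⇔ (¬¬q ∧ ¬¬s ∧ ¬(¬p ∧ ¬s)) ∨ (¬p ∧ ¬q)   — De Morgan
⇔ (q ∧ ¬¬s ∧ ¬(¬p ∧ ¬s)) ∨ (¬p ∧ ¬q)   — double negation
⇔ (q ∧ s ∧ ¬(¬p ∧ ¬s)) ∨ (¬p ∧ ¬q)   — double negation
⇔ (q ∧ s ∧ (¬¬p ∨ ¬¬s)) ∨ (¬p ∧ ¬q)   — De Morgan
⇔ (q ∧ s ∧ (p ∨ ¬¬s)) ∨ (¬p ∧ ¬q)   — double negation
⇔ (q ∧ s ∧ (p ∨ s)) ∨ (¬p ∧ ¬q)   — double negation
⇔ (q ∨ ¬p) ∧ (q ∨ ¬q) ∧ (s ∨ ¬p) ∧ (s ∨ ¬q) ∧ (p ∨ s ∨ ¬p) ∧ (p ∨ s ∨ ¬q)   — distribute ∨ over ∧
⇔ (q ∨ ¬p) ∧ (s ∨ ¬p) ∧ (s ∨ ¬q)   — simplify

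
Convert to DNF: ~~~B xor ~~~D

(~B & D) | (B & ~D)

~~~B xor ~~~D
≡ (~~~B & ~~~~D) | (~~~~B & ~~~D)   [expand xor]
≡ (~B & ~~~~D) | (~~~~B & ~~~D)   [double negation]
≡ (~B & ~~D) | (~~~~B & ~~~D)   [double negation]
≡ (~B & D) | (~~~~B & ~~~D)   [double negation]
≡ (~B & D) | (~~B & ~~~D)   [double negation]
≡ (~B & D) | (B & ~~~D)   [double negation]
≡ (~B & D) | (B & ~D)   [double negation]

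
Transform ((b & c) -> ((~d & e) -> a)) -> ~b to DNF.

((b & c) -> ((~d & e) -> a)) -> ~b
= ~((b & c) -> ((~d & e) -> a)) | ~b   [eliminate ->]
= ~(~(b & c) | ((~d & e) -> a)) | ~b   [eliminate ->]
= ~(~(b & c) | ~(~d & e) | a) | ~b   [eliminate ->]
= (~~(b & c) & ~~(~d & e) & ~a) | ~b   [De Morgan]
= (b & c & ~~(~d & e) & ~a) | ~b   [double negation]
= (b & c & ~d & e & ~a) | ~b   [double negation]

(b & c & ~d & e & ~a) | ~b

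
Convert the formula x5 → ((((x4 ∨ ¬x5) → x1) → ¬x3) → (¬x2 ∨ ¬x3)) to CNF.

¬x5 ∨ ¬x4 ∨ x1 ∨ ¬x2 ∨ ¬x3

x5 → ((((x4 ∨ ¬x5) → x1) → ¬x3) → (¬x2 ∨ ¬x3))
⇔ ¬x5 ∨ ((((x4 ∨ ¬x5) → x1) → ¬x3) → (¬x2 ∨ ¬x3))   (eliminate →)
⇔ ¬x5 ∨ ¬(((x4 ∨ ¬x5) → x1) → ¬x3) ∨ ¬x2 ∨ ¬x3   (eliminate →)
⇔ ¬x5 ∨ ¬(¬((x4 ∨ ¬x5) → x1) ∨ ¬x3) ∨ ¬x2 ∨ ¬x3   (eliminate →)
⇔ ¬x5 ∨ ¬(¬(¬(x4 ∨ ¬x5) ∨ x1) ∨ ¬x3) ∨ ¬x2 ∨ ¬x3   (eliminate →)
⇔ ¬x5 ∨ (¬¬(¬(x4 ∨ ¬x5) ∨ x1) ∧ ¬¬x3) ∨ ¬x2 ∨ ¬x3   (De Morgan)
⇔ ¬x5 ∨ ((¬(x4 ∨ ¬x5) ∨ x1) ∧ ¬¬x3) ∨ ¬x2 ∨ ¬x3   (double negation)
⇔ ¬x5 ∨ (((¬x4 ∧ ¬¬x5) ∨ x1) ∧ ¬¬x3) ∨ ¬x2 ∨ ¬x3   (De Morgan)
⇔ ¬x5 ∨ (((¬x4 ∧ x5) ∨ x1) ∧ ¬¬x3) ∨ ¬x2 ∨ ¬x3   (double negation)
⇔ ¬x5 ∨ (((¬x4 ∧ x5) ∨ x1) ∧ x3) ∨ ¬x2 ∨ ¬x3   (double negation)
⇔ (¬x5 ∨ ¬x4 ∨ x1 ∨ ¬x2 ∨ ¬x3) ∧ (¬x5 ∨ x5 ∨ x1 ∨ ¬x2 ∨ ¬x3) ∧ (¬x5 ∨ x3 ∨ ¬x2 ∨ ¬x3)   (distribute ∨ over ∧)
⇔ ¬x5 ∨ ¬x4 ∨ x1 ∨ ¬x2 ∨ ¬x3   (simplify)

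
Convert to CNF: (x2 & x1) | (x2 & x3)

(x2 & x1) | (x2 & x3)
= (x2 | x2) & (x2 | x3) & (x1 | x2) & (x1 | x3)   (distribute | over &)
= x2 & (x1 | x3)   (simplify)

x2 & (x1 | x3)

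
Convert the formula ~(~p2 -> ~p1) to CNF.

~(~p2 -> ~p1)
= ~(~~p2 | ~p1)   [eliminate ->]
= ~~~p2 & ~~p1   [De Morgan]
= ~p2 & ~~p1   [double negation]
= ~p2 & p1   [double negation]

~p2 & p1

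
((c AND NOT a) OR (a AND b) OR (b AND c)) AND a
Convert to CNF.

(c OR b) AND (NOT a OR b) AND a

((c AND NOT a) OR (a AND b) OR (b AND c)) AND a
≡ (c OR a OR b) AND (c OR a OR c) AND (c OR b OR b) AND (c OR b OR c) AND (NOT a OR a OR b) AND (NOT a OR a OR c) AND (NOT a OR b OR b) AND (NOT a OR b OR c) AND a   [distribute OR over AND]
≡ (c OR b) AND (NOT a OR b) AND a   [simplify]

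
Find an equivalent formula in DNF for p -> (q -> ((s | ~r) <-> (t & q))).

~p | ~q | (~s & r & ~t) | (t & q & s) | (t & q & ~r)

p -> (q -> ((s | ~r) <-> (t & q)))
= ~p | (q -> ((s | ~r) <-> (t & q)))   — eliminate ->
= ~p | ~q | ((s | ~r) <-> (t & q))   — eliminate ->
= ~p | ~q | (((s | ~r) -> (t & q)) & ((t & q) -> (s | ~r)))   — eliminate <->
= ~p | ~q | ((~(s | ~r) | (t & q)) & ((t & q) -> (s | ~r)))   — eliminate ->
= ~p | ~q | ((~(s | ~r) | (t & q)) & (~(t & q) | s | ~r))   — eliminate ->
= ~p | ~q | (((~s & ~~r) | (t & q)) & (~(t & q) | s | ~r))   — De Morgan
= ~p | ~q | (((~s & r) | (t & q)) & (~(t & q) | s | ~r))   — double negation
= ~p | ~q | (((~s & r) | (t & q)) & (~t | ~q | s | ~r))   — De Morgan
= ~p | ~q | (~s & r & ~t) | (~s & r & ~q) | (~s & r & s) | (~s & r & ~r) | (t & q & ~t) | (t & q & ~q) | (t & q & s) | (t & q & ~r)   — distribute & over |
= ~p | ~q | (~s & r & ~t) | (t & q & s) | (t & q & ~r)   — simplify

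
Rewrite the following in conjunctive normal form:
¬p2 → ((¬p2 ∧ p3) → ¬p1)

p2 ∨ ¬p3 ∨ ¬p1

¬p2 → ((¬p2 ∧ p3) → ¬p1)
≡ ¬¬p2 ∨ ((¬p2 ∧ p3) → ¬p1)   [eliminate →]
≡ ¬¬p2 ∨ ¬(¬p2 ∧ p3) ∨ ¬p1   [eliminate →]
≡ p2 ∨ ¬(¬p2 ∧ p3) ∨ ¬p1   [double negation]
≡ p2 ∨ ¬¬p2 ∨ ¬p3 ∨ ¬p1   [De Morgan]
≡ p2 ∨ p2 ∨ ¬p3 ∨ ¬p1   [double negation]
≡ p2 ∨ ¬p3 ∨ ¬p1   [simplify]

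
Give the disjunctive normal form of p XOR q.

(p AND NOT q) OR (NOT p AND q)

p XOR q
⇔ (p AND NOT q) OR (NOT p AND q)   [expand XOR]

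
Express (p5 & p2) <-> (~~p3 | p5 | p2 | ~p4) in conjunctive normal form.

(~p3 | p5) & (~p3 | p2) & (~p5 | p2) & (~p2 | p5) & (p4 | p5) & (p4 | p2)

(p5 & p2) <-> (~~p3 | p5 | p2 | ~p4)
≡ ((p5 & p2) -> (~~p3 | p5 | p2 | ~p4)) & ((~~p3 | p5 | p2 | ~p4) -> (p5 & p2))   [eliminate <->]
≡ (~(p5 & p2) | ~~p3 | p5 | p2 | ~p4) & ((~~p3 | p5 | p2 | ~p4) -> (p5 & p2))   [eliminate ->]
≡ (~(p5 & p2) | ~~p3 | p5 | p2 | ~p4) & (~(~~p3 | p5 | p2 | ~p4) | (p5 & p2))   [eliminate ->]
≡ (~p5 | ~p2 | ~~p3 | p5 | p2 | ~p4) & (~(~~p3 | p5 | p2 | ~p4) | (p5 & p2))   [De Morgan]
≡ (~p5 | ~p2 | p3 | p5 | p2 | ~p4) & (~(~~p3 | p5 | p2 | ~p4) | (p5 & p2))   [double negation]
≡ (~p5 | ~p2 | p3 | p5 | p2 | ~p4) & ((~~~p3 & ~p5 & ~p2 & ~~p4) | (p5 & p2))   [De Morgan]
≡ (~p5 | ~p2 | p3 | p5 | p2 | ~p4) & ((~p3 & ~p5 & ~p2 & ~~p4) | (p5 & p2))   [double negation]
≡ (~p5 | ~p2 | p3 | p5 | p2 | ~p4) & ((~p3 & ~p5 & ~p2 & p4) | (p5 & p2))   [double negation]
≡ (~p5 | ~p2 | p3 | p5 | p2 | ~p4) & (~p3 | p5) & (~p3 | p2) & (~p5 | p5) & (~p5 | p2) & (~p2 | p5) & (~p2 | p2) & (p4 | p5) & (p4 | p2)   [distribute | over &]
≡ (~p3 | p5) & (~p3 | p2) & (~p5 | p2) & (~p2 | p5) & (p4 | p5) & (p4 | p2)   [simplify]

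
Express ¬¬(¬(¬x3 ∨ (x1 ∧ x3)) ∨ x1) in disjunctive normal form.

¬¬(¬(¬x3 ∨ (x1 ∧ x3)) ∨ x1)
≡ ¬(¬x3 ∨ (x1 ∧ x3)) ∨ x1   [double negation]
≡ (¬¬x3 ∧ ¬(x1 ∧ x3)) ∨ x1   [De Morgan]
≡ (x3 ∧ ¬(x1 ∧ x3)) ∨ x1   [double negation]
≡ (x3 ∧ (¬x1 ∨ ¬x3)) ∨ x1   [De Morgan]
≡ (x3 ∧ ¬x1) ∨ (x3 ∧ ¬x3) ∨ x1   [distribute ∧ over ∨]
≡ (x3 ∧ ¬x1) ∨ x1   [simplify]

(x3 ∧ ¬x1) ∨ x1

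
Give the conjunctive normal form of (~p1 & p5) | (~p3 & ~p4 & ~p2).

(~p1 & p5) | (~p3 & ~p4 & ~p2)
= (~p1 | ~p3) & (~p1 | ~p4) & (~p1 | ~p2) & (p5 | ~p3) & (p5 | ~p4) & (p5 | ~p2)   [distribute | over &]

(~p1 | ~p3) & (~p1 | ~p4) & (~p1 | ~p2) & (p5 | ~p3) & (p5 | ~p4) & (p5 | ~p2)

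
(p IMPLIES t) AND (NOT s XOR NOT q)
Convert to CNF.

(NOT p OR t) AND (NOT s OR NOT q) AND (s OR q)

(p IMPLIES t) AND (NOT s XOR NOT q)
⇔ (NOT p OR t) AND (NOT s XOR NOT q)   [eliminate IMPLIES]
⇔ (NOT p OR t) AND (NOT s OR NOT q) AND NOT (NOT s AND NOT q)   [expand XOR]
⇔ (NOT p OR t) AND (NOT s OR NOT q) AND (NOT NOT s OR NOT NOT q)   [De Morgan]
⇔ (NOT p OR t) AND (NOT s OR NOT q) AND (s OR NOT NOT q)   [double negation]
⇔ (NOT p OR t) AND (NOT s OR NOT q) AND (s OR q)   [double negation]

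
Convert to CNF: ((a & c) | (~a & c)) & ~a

((a & c) | (~a & c)) & ~a
⇔ (a | ~a) & (a | c) & (c | ~a) & (c | c) & ~a
⇔ c & ~a

c & ~a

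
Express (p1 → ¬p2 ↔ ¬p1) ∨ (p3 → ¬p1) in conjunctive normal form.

p2 ∨ ¬p1 ∨ ¬p3

(p1 → ¬p2 ↔ ¬p1) ∨ (p3 → ¬p1)
⇔ ((p1 → ¬p2) → ¬p1) ∧ (¬p1 → (p1 → ¬p2)) ∨ (p3 → ¬p1)   (eliminate ↔)
⇔ (¬(p1 → ¬p2) ∨ ¬p1) ∧ (¬p1 → (p1 → ¬p2)) ∨ (p3 → ¬p1)   (eliminate →)
⇔ (¬(¬p1 ∨ ¬p2) ∨ ¬p1) ∧ (¬p1 → (p1 → ¬p2)) ∨ (p3 → ¬p1)   (eliminate →)
⇔ (¬(¬p1 ∨ ¬p2) ∨ ¬p1) ∧ (¬¬p1 ∨ (p1 → ¬p2)) ∨ (p3 → ¬p1)   (eliminate →)
⇔ (¬(¬p1 ∨ ¬p2) ∨ ¬p1) ∧ (¬¬p1 ∨ ¬p1 ∨ ¬p2) ∨ (p3 → ¬p1)   (eliminate →)
⇔ (¬(¬p1 ∨ ¬p2) ∨ ¬p1) ∧ (¬¬p1 ∨ ¬p1 ∨ ¬p2) ∨ ¬p3 ∨ ¬p1   (eliminate →)
⇔ (¬¬p1 ∧ ¬¬p2 ∨ ¬p1) ∧ (¬¬p1 ∨ ¬p1 ∨ ¬p2) ∨ ¬p3 ∨ ¬p1   (De Morgan)
⇔ (p1 ∧ ¬¬p2 ∨ ¬p1) ∧ (¬¬p1 ∨ ¬p1 ∨ ¬p2) ∨ ¬p3 ∨ ¬p1   (double negation)
⇔ (p1 ∧ p2 ∨ ¬p1) ∧ (¬¬p1 ∨ ¬p1 ∨ ¬p2) ∨ ¬p3 ∨ ¬p1   (double negation)
⇔ (p1 ∧ p2 ∨ ¬p1) ∧ (p1 ∨ ¬p1 ∨ ¬p2) ∨ ¬p3 ∨ ¬p1   (double negation)
⇔ (p1 ∨ ¬p1 ∨ ¬p3 ∨ ¬p1) ∧ (p2 ∨ ¬p1 ∨ ¬p3 ∨ ¬p1) ∧ (p1 ∨ ¬p1 ∨ ¬p2 ∨ ¬p3 ∨ ¬p1)   (distribute ∨ over ∧)
⇔ p2 ∨ ¬p1 ∨ ¬p3   (simplify)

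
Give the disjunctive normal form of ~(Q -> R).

Q & ~R

~(Q -> R)
= ~(~Q | R)   (eliminate ->)
= ~~Q & ~R   (De Morgan)
= Q & ~R   (double negation)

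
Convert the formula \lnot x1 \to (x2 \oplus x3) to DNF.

x1 \lor (x2 \land \lnot x3) \lor (\lnot x2 \land x3)

\lnot x1 \to (x2 \oplus x3)
≡ \lnot \lnot x1 \lor (x2 \oplus x3)
≡ \lnot \lnot x1 \lor (x2 \land \lnot x3) \lor (\lnot x2 \land x3)
≡ x1 \lor (x2 \land \lnot x3) \lor (\lnot x2 \land x3)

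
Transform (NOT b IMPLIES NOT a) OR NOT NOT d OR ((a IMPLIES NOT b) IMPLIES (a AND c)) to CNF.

b OR NOT a OR d OR c

(NOT b IMPLIES NOT a) OR NOT NOT d OR ((a IMPLIES NOT b) IMPLIES (a AND c))
≡ NOT NOT b OR NOT a OR NOT NOT d OR ((a IMPLIES NOT b) IMPLIES (a AND c))   — eliminate IMPLIES
≡ NOT NOT b OR NOT a OR NOT NOT d OR NOT (a IMPLIES NOT b) OR (a AND c)   — eliminate IMPLIES
≡ NOT NOT b OR NOT a OR NOT NOT d OR NOT (NOT a OR NOT b) OR (a AND c)   — eliminate IMPLIES
≡ b OR NOT a OR NOT NOT d OR NOT (NOT a OR NOT b) OR (a AND c)   — double negation
≡ b OR NOT a OR d OR NOT (NOT a OR NOT b) OR (a AND c)   — double negation
≡ b OR NOT a OR d OR (NOT NOT a AND NOT NOT b) OR (a AND c)   — De Morgan
≡ b OR NOT a OR d OR (a AND NOT NOT b) OR (a AND c)   — double negation
≡ b OR NOT a OR d OR (a AND b) OR (a AND c)   — double negation
≡ (b OR NOT a OR d OR a OR a) AND (b OR NOT a OR d OR a OR c) AND (b OR NOT a OR d OR b OR a) AND (b OR NOT a OR d OR b OR c)   — distribute OR over AND
≡ b OR NOT a OR d OR c   — simplify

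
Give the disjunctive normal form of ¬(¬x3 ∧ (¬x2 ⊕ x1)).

¬(¬x3 ∧ (¬x2 ⊕ x1))
= ¬(¬x3 ∧ ((¬x2 ∧ ¬x1) ∨ (¬¬x2 ∧ x1)))
= ¬¬x3 ∨ ¬((¬x2 ∧ ¬x1) ∨ (¬¬x2 ∧ x1))
= x3 ∨ ¬((¬x2 ∧ ¬x1) ∨ (¬¬x2 ∧ x1))
= x3 ∨ (¬(¬x2 ∧ ¬x1) ∧ ¬(¬¬x2 ∧ x1))
= x3 ∨ ((¬¬x2 ∨ ¬¬x1) ∧ ¬(¬¬x2 ∧ x1))
= x3 ∨ ((x2 ∨ ¬¬x1) ∧ ¬(¬¬x2 ∧ x1))
= x3 ∨ ((x2 ∨ x1) ∧ ¬(¬¬x2 ∧ x1))
= x3 ∨ ((x2 ∨ x1) ∧ (¬¬¬x2 ∨ ¬x1))
= x3 ∨ ((x2 ∨ x1) ∧ (¬x2 ∨ ¬x1))
= x3 ∨ (x2 ∧ ¬x2) ∨ (x2 ∧ ¬x1) ∨ (x1 ∧ ¬x2) ∨ (x1 ∧ ¬x1)
= x3 ∨ (x2 ∧ ¬x1) ∨ (x1 ∧ ¬x2)

x3 ∨ (x2 ∧ ¬x1) ∨ (x1 ∧ ¬x2)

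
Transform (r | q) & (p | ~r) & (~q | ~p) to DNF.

(r & p & ~q) | (q & ~r & ~p)

(r | q) & (p | ~r) & (~q | ~p)
≡ (r & p & ~q) | (r & p & ~p) | (r & ~r & ~q) | (r & ~r & ~p) | (q & p & ~q) | (q & p & ~p) | (q & ~r & ~q) | (q & ~r & ~p)   [distribute & over |]
≡ (r & p & ~q) | (q & ~r & ~p)   [simplify]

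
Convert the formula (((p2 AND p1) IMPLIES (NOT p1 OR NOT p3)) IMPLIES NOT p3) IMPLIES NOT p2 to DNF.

(((p2 AND p1) IMPLIES (NOT p1 OR NOT p3)) IMPLIES NOT p3) IMPLIES NOT p2
≡ NOT (((p2 AND p1) IMPLIES (NOT p1 OR NOT p3)) IMPLIES NOT p3) OR NOT p2   [eliminate IMPLIES]
≡ NOT (NOT ((p2 AND p1) IMPLIES (NOT p1 OR NOT p3)) OR NOT p3) OR NOT p2   [eliminate IMPLIES]
≡ NOT (NOT (NOT (p2 AND p1) OR NOT p1 OR NOT p3) OR NOT p3) OR NOT p2   [eliminate IMPLIES]
≡ (NOT NOT (NOT (p2 AND p1) OR NOT p1 OR NOT p3) AND NOT NOT p3) OR NOT p2   [De Morgan]
≡ ((NOT (p2 AND p1) OR NOT p1 OR NOT p3) AND NOT NOT p3) OR NOT p2   [double negation]
≡ ((NOT p2 OR NOT p1 OR NOT p1 OR NOT p3) AND NOT NOT p3) OR NOT p2   [De Morgan]
≡ ((NOT p2 OR NOT p1 OR NOT p1 OR NOT p3) AND p3) OR NOT p2   [double negation]
≡ (NOT p2 AND p3) OR (NOT p1 AND p3) OR (NOT p1 AND p3) OR (NOT p3 AND p3) OR NOT p2   [distribute AND over OR]
≡ (NOT p1 AND p3) OR NOT p2   [simplify]

(NOT p1 AND p3) OR NOT p2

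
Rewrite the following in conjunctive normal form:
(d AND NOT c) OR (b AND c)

(d AND NOT c) OR (b AND c)
⇔ (d OR b) AND (d OR c) AND (NOT c OR b) AND (NOT c OR c)   — distribute OR over AND
⇔ (d OR b) AND (d OR c) AND (NOT c OR b)   — simplify

(d OR b) AND (d OR c) AND (NOT c OR b)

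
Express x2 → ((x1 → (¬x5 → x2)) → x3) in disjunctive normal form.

x2 → ((x1 → (¬x5 → x2)) → x3)
≡ ¬x2 ∨ ((x1 → (¬x5 → x2)) → x3)   (eliminate →)
≡ ¬x2 ∨ ¬(x1 → (¬x5 → x2)) ∨ x3   (eliminate →)
≡ ¬x2 ∨ ¬(¬x1 ∨ (¬x5 → x2)) ∨ x3   (eliminate →)
≡ ¬x2 ∨ ¬(¬x1 ∨ ¬¬x5 ∨ x2) ∨ x3   (eliminate →)
≡ ¬x2 ∨ (¬¬x1 ∧ ¬¬¬x5 ∧ ¬x2) ∨ x3   (De Morgan)
≡ ¬x2 ∨ (x1 ∧ ¬¬¬x5 ∧ ¬x2) ∨ x3   (double negation)
≡ ¬x2 ∨ (x1 ∧ ¬x5 ∧ ¬x2) ∨ x3   (double negation)
≡ ¬x2 ∨ x3   (simplify)

¬x2 ∨ x3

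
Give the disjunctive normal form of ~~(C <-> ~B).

(~C & B) | (~B & C)

~~(C <-> ~B)
= ~~((C -> ~B) & (~B -> C))   — eliminate <->
= ~~((~C | ~B) & (~B -> C))   — eliminate ->
= ~~((~C | ~B) & (~~B | C))   — eliminate ->
= (~C | ~B) & (~~B | C)   — double negation
= (~C | ~B) & (B | C)   — double negation
= (~C & B) | (~C & C) | (~B & B) | (~B & C)   — distribute & over |
= (~C & B) | (~B & C)   — simplify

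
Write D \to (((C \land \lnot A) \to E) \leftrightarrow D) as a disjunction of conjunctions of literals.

\lnot D \lor (D \land \lnot C) \lor (D \land A) \lor (D \land E)

D \to (((C \land \lnot A) \to E) \leftrightarrow D)
≡ \lnot D \lor (((C \land \lnot A) \to E) \leftrightarrow D)   [eliminate \to]
≡ \lnot D \lor ((((C \land \lnot A) \to E) \to D) \land (D \to ((C \land \lnot A) \to E)))   [eliminate \leftrightarrow]
≡ \lnot D \lor ((\lnot ((C \land \lnot A) \to E) \lor D) \land (D \to ((C \land \lnot A) \to E)))   [eliminate \to]
≡ \lnot D \lor ((\lnot (\lnot (C \land \lnot A) \lor E) \lor D) \land (D \to ((C \land \lnot A) \to E)))   [eliminate \to]
≡ \lnot D \lor ((\lnot (\lnot (C \land \lnot A) \lor E) \lor D) \land (\lnot D \lor ((C \land \lnot A) \to E)))   [eliminate \to]
≡ \lnot D \lor ((\lnot (\lnot (C \land \lnot A) \lor E) \lor D) \land (\lnot D \lor \lnot (C \land \lnot A) \lor E))   [eliminate \to]
≡ \lnot D \lor (((\lnot \lnot (C \land \lnot A) \land \lnot E) \lor D) \land (\lnot D \lor \lnot (C \land \lnot A) \lor E))   [De Morgan]
≡ \lnot D \lor (((C \land \lnot A \land \lnot E) \lor D) \land (\lnot D \lor \lnot (C \land \lnot A) \lor E))   [double negation]
≡ \lnot D \lor (((C \land \lnot A \land \lnot E) \lor D) \land (\lnot D \lor \lnot C \lor \lnot \lnot A \lor E))   [De Morgan]
≡ \lnot D \lor (((C \land \lnot A \land \lnot E) \lor D) \land (\lnot D \lor \lnot C \lor A \lor E))   [double negation]
≡ \lnot D \lor (C \land \lnot A \land \lnot E \land \lnot D) \lor (C \land \lnot A \land \lnot E \land \lnot C) \lor (C \land \lnot A \land \lnot E \land A) \lor (C \land \lnot A \land \lnot E \land E) \lor (D \land \lnot D) \lor (D \land \lnot C) \lor (D \land A) \lor (D \land E)   [distribute \land over \lor]
≡ \lnot D \lor (D \land \lnot C) \lor (D \land A) \lor (D \land E)   [simplify]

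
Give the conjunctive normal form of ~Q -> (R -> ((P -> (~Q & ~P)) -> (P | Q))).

~Q -> (R -> ((P -> (~Q & ~P)) -> (P | Q)))
≡ ~~Q | (R -> ((P -> (~Q & ~P)) -> (P | Q)))   [eliminate ->]
≡ ~~Q | ~R | ((P -> (~Q & ~P)) -> (P | Q))   [eliminate ->]
≡ ~~Q | ~R | ~(P -> (~Q & ~P)) | P | Q   [eliminate ->]
≡ ~~Q | ~R | ~(~P | (~Q & ~P)) | P | Q   [eliminate ->]
≡ Q | ~R | ~(~P | (~Q & ~P)) | P | Q   [double negation]
≡ Q | ~R | (~~P & ~(~Q & ~P)) | P | Q   [De Morgan]
≡ Q | ~R | (P & ~(~Q & ~P)) | P | Q   [double negation]
≡ Q | ~R | (P & (~~Q | ~~P)) | P | Q   [De Morgan]
≡ Q | ~R | (P & (Q | ~~P)) | P | Q   [double negation]
≡ Q | ~R | (P & (Q | P)) | P | Q   [double negation]
≡ (Q | ~R | P | P | Q) & (Q | ~R | Q | P | P | Q)   [distribute | over &]
≡ Q | ~R | P   [simplify]

Q | ~R | P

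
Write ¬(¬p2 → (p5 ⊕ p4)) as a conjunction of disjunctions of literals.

¬p2 ∧ (¬p5 ∨ p4) ∧ (¬p4 ∨ p5)

¬(¬p2 → (p5 ⊕ p4))
= ¬(¬¬p2 ∨ (p5 ⊕ p4))   [eliminate →]
= ¬(¬¬p2 ∨ ((p5 ∨ p4) ∧ ¬(p5 ∧ p4)))   [expand ⊕]
= ¬¬¬p2 ∧ ¬((p5 ∨ p4) ∧ ¬(p5 ∧ p4))   [De Morgan]
= ¬p2 ∧ ¬((p5 ∨ p4) ∧ ¬(p5 ∧ p4))   [double negation]
= ¬p2 ∧ (¬(p5 ∨ p4) ∨ ¬¬(p5 ∧ p4))   [De Morgan]
= ¬p2 ∧ ((¬p5 ∧ ¬p4) ∨ ¬¬(p5 ∧ p4))   [De Morgan]
= ¬p2 ∧ ((¬p5 ∧ ¬p4) ∨ (p5 ∧ p4))   [double negation]
= ¬p2 ∧ (¬p5 ∨ p5) ∧ (¬p5 ∨ p4) ∧ (¬p4 ∨ p5) ∧ (¬p4 ∨ p4)   [distribute ∨ over ∧]
= ¬p2 ∧ (¬p5 ∨ p4) ∧ (¬p4 ∨ p5)   [simplify]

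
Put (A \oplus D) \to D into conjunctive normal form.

\lnot A \lor D

(A \oplus D) \to D
⇔ \lnot (A \oplus D) \lor D   (eliminate \to)
⇔ \lnot ((A \lor D) \land \lnot (A \land D)) \lor D   (expand \oplus)
⇔ \lnot (A \lor D) \lor \lnot \lnot (A \land D) \lor D   (De Morgan)
⇔ (\lnot A \land \lnot D) \lor \lnot \lnot (A \land D) \lor D   (De Morgan)
⇔ (\lnot A \land \lnot D) \lor (A \land D) \lor D   (double negation)
⇔ (\lnot A \lor A \lor D) \land (\lnot A \lor D \lor D) \land (\lnot D \lor A \lor D) \land (\lnot D \lor D \lor D)   (distribute \lor over \land)
⇔ \lnot A \lor D   (simplify)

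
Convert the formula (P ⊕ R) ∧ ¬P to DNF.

¬P ∧ R

(P ⊕ R) ∧ ¬P
⇔ ((P ∧ ¬R) ∨ (¬P ∧ R)) ∧ ¬P   (expand ⊕)
⇔ (P ∧ ¬R ∧ ¬P) ∨ (¬P ∧ R ∧ ¬P)   (distribute ∧ over ∨)
⇔ ¬P ∧ R   (simplify)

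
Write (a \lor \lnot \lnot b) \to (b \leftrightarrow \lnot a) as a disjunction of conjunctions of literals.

(\lnot a \land \lnot b) \lor (\lnot b \land a) \lor (\lnot a \land b)

(a \lor \lnot \lnot b) \to (b \leftrightarrow \lnot a)
= \lnot (a \lor \lnot \lnot b) \lor (b \leftrightarrow \lnot a)
= \lnot (a \lor \lnot \lnot b) \lor ((b \to \lnot a) \land (\lnot a \to b))
= \lnot (a \lor \lnot \lnot b) \lor ((\lnot b \lor \lnot a) \land (\lnot a \to b))
= \lnot (a \lor \lnot \lnot b) \lor ((\lnot b \lor \lnot a) \land (\lnot \lnot a \lor b))
= (\lnot a \land \lnot \lnot \lnot b) \lor ((\lnot b \lor \lnot a) \land (\lnot \lnot a \lor b))
= (\lnot a \land \lnot b) \lor ((\lnot b \lor \lnot a) \land (\lnot \lnot a \lor b))
= (\lnot a \land \lnot b) \lor ((\lnot b \lor \lnot a) \land (a \lor b))
= (\lnot a \land \lnot b) \lor (\lnot b \land a) \lor (\lnot b \land b) \lor (\lnot a \land a) \lor (\lnot a \land b)
= (\lnot a \land \lnot b) \lor (\lnot b \land a) \lor (\lnot a \land b)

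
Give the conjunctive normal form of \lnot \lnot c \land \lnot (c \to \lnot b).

\lnot \lnot c \land \lnot (c \to \lnot b)
⇔ \lnot \lnot c \land \lnot (\lnot c \lor \lnot b)   [eliminate \to]
⇔ c \land \lnot (\lnot c \lor \lnot b)   [double negation]
⇔ c \land \lnot \lnot c \land \lnot \lnot b   [De Morgan]
⇔ c \land c \land \lnot \lnot b   [double negation]
⇔ c \land c \land b   [double negation]
⇔ c \land b   [simplify]

c \land b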